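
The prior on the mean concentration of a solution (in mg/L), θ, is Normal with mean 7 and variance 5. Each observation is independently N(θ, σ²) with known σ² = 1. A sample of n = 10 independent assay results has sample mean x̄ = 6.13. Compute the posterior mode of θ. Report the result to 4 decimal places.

θ̂_MAP = 6.1471

n = 10, x̄ = 6.13.
For a Normal prior and Normal likelihood with known variance, the posterior is Normal; its mode equals its mean, the precision-weighted average.
Prior precision 1/σ₀² = 1/5 = 0.2; data precision n/σ² = 10/1 = 10.
θ̂ = (0.2·7 + 10·6.13) / (0.2 + 10) = 62.7/10.2 = 209/34 ≈ 6.1471.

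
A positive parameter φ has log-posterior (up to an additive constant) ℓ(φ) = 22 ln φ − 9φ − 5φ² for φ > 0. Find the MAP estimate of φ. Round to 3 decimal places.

ℓ'(φ) = 22/φ − 9 − 10φ. Setting this to zero and multiplying by φ: 10φ² + 9φ − 22 = 0.
φ = (−9 + √(9² + 4·10·22)) / (2·10) = (−9 + √961) / 20 = (−9 + 31)/20 = 11/10.
ℓ''(φ) = −22/φ² − 10 < 0, confirming a maximum.

φ̂_MAP = 1.100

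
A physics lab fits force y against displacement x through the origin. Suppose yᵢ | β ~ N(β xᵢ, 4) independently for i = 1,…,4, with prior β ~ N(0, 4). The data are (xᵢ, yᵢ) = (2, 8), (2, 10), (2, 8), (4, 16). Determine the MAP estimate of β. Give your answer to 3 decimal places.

β̂_MAP = 4.000

log p(β | y) = −Σ(yᵢ − βxᵢ)²/(2·4) − β²/(2·4) + const.
Setting the derivative to zero: Σxᵢ(yᵢ − βxᵢ)/4 − β/4 = 0, so β = Σxᵢyᵢ / (Σxᵢ² + σ²/τ²).
Σxᵢyᵢ = 2·8 + 2·10 + 2·8 + 4·16 = 116; Σxᵢ² = 28; σ²/τ² = 1.
β̂_MAP = 116 / (28 + 1) = 116/29 ≈ 4.000.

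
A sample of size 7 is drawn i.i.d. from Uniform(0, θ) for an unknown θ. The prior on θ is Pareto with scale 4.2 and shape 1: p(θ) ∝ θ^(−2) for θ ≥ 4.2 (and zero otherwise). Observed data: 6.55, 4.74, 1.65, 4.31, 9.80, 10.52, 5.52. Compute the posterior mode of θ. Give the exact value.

The Uniform(0, θ) likelihood is θ^(−n) for θ ≥ max(xᵢ), zero otherwise. Here max(xᵢ) = 10.52.
Posterior ∝ θ^(−2) · θ^(−7) = θ^(−9) on θ ≥ max(4.2, 10.52) = 10.52.
This density is strictly decreasing in θ, so the posterior mode lies at the lower boundary of the support.

θ̂_MAP = 10.52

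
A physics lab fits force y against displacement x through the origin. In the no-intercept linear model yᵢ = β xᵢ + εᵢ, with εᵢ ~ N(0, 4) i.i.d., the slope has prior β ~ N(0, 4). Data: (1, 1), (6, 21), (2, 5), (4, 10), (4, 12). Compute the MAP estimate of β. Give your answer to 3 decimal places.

β̂_MAP = 3.041

log p(β | y) = −Σ(yᵢ − βxᵢ)²/(2·4) − β²/(2·4) + const.
Setting the derivative to zero: Σxᵢ(yᵢ − βxᵢ)/4 − β/4 = 0, so β = Σxᵢyᵢ / (Σxᵢ² + σ²/τ²).
Σxᵢyᵢ = 1·1 + 6·21 + 2·5 + 4·10 + 4·12 = 225; Σxᵢ² = 73; σ²/τ² = 1.
β̂_MAP = 225 / (73 + 1) = 225/74 ≈ 3.041.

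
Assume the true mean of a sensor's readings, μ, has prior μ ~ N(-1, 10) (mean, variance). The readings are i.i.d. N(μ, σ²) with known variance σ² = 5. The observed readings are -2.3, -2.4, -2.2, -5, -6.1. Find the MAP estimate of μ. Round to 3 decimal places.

μ̂_MAP = -3.364

n = 5; x̄ = ((-2.3) + (-2.4) + (-2.2) + (-5) + (-6.1))/5 = -18/5 = -3.6.
For a Normal prior and Normal likelihood with known variance, the posterior is Normal; its mode equals its mean, the precision-weighted average.
Prior precision 1/σ₀² = 1/10 = 0.1; data precision n/σ² = 5/5 = 1.
μ̂ = (0.1·(-1) + 1·(-3.6)) / (0.1 + 1) = (-3.7)/1.1 = -37/11 ≈ -3.364.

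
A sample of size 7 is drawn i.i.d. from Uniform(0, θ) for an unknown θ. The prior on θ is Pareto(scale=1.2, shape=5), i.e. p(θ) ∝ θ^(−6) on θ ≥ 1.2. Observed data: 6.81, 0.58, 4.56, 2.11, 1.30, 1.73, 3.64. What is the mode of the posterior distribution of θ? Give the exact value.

The Uniform(0, θ) likelihood is θ^(−n) for θ ≥ max(xᵢ), zero otherwise. Here max(xᵢ) = 6.81.
Posterior ∝ θ^(−6) · θ^(−7) = θ^(−13) on θ ≥ max(1.2, 6.81) = 6.81.
This density is strictly decreasing in θ, so the posterior mode lies at the lower boundary of the support.

θ̂_MAP = 6.81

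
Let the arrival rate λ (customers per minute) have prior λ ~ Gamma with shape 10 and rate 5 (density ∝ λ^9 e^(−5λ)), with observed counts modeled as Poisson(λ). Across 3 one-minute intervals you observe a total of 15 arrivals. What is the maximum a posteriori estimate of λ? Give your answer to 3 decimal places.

Σxᵢ = 15, n = 3.
Posterior ∝ λ^9e^(−5λ) · λ^15e^(−3λ) = λ^24e^(−8λ), i.e. Gamma(shape=25, rate=8).
The mode of a Gamma(a, b) with a ≥ 1 (shape–rate) is (a−1)/b = 24/8 ≈ 3.000.

λ̂_MAP = 3.000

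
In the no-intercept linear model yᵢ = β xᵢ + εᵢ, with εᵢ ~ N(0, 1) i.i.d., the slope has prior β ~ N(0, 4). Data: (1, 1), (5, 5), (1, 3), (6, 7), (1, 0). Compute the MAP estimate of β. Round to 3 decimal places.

β̂_MAP = 1.105

log p(β | y) = −Σ(yᵢ − βxᵢ)²/(2·1) − β²/(2·4) + const.
Setting the derivative to zero: Σxᵢ(yᵢ − βxᵢ)/1 − β/4 = 0, so β = Σxᵢyᵢ / (Σxᵢ² + σ²/τ²).
Σxᵢyᵢ = 1·1 + 5·5 + 1·3 + 6·7 + 1·0 = 71; Σxᵢ² = 64; σ²/τ² = 0.25.
β̂_MAP = 71 / (64 + 0.25) = 71/64.25 ≈ 1.105.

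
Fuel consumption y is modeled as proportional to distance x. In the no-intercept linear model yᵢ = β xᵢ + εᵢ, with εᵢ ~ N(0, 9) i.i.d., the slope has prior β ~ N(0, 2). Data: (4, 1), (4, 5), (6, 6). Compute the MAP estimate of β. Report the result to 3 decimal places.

log p(β | y) = −Σ(yᵢ − βxᵢ)²/(2·9) − β²/(2·2) + const.
Setting the derivative to zero: Σxᵢ(yᵢ − βxᵢ)/9 − β/2 = 0, so β = Σxᵢyᵢ / (Σxᵢ² + σ²/τ²).
Σxᵢyᵢ = 4·1 + 4·5 + 6·6 = 60; Σxᵢ² = 68; σ²/τ² = 4.5.
β̂_MAP = 60 / (68 + 4.5) = 60/72.5 ≈ 0.828.

β̂_MAP = 0.828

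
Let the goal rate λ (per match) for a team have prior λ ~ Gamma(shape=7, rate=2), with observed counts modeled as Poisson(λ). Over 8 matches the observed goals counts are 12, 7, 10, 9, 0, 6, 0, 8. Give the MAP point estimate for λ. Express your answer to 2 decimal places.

λ̂_MAP = 5.80

Σxᵢ = 12+7+10+9+0+6+0+8 = 52, with n = 8.
Posterior ∝ λ^6e^(−2λ) · λ^52e^(−8λ) = λ^58e^(−10λ), i.e. Gamma(shape=59, rate=10).
The mode of a Gamma(a, b) with a ≥ 1 (shape–rate) is (a−1)/b = 58/10 ≈ 5.80.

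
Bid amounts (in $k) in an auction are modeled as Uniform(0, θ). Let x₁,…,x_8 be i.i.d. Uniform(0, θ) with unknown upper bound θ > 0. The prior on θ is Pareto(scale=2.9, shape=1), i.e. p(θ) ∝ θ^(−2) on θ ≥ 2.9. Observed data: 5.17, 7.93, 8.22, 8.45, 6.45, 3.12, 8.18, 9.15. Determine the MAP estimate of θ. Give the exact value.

The Uniform(0, θ) likelihood is θ^(−n) for θ ≥ max(xᵢ), zero otherwise. Here max(xᵢ) = 9.15.
Posterior ∝ θ^(−2) · θ^(−8) = θ^(−10) on θ ≥ max(2.9, 9.15) = 9.15.
This density is strictly decreasing in θ, so the posterior mode lies at the lower boundary of the support.

θ̂_MAP = 9.15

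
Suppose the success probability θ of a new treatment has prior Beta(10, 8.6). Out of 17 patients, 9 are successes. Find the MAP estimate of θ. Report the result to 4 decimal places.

Prior: Beta(10, 8.6).
Data: 9 successes in 17 trials. The binomial likelihood contributes θ^9(1−θ)^8, so the posterior is Beta(10+9, 8.6+8) = Beta(19, 16.6).
For Beta(a, b) with a, b > 1 the mode is (a−1)/(a+b−2) = 18/33.6 ≈ 0.5357.

θ̂_MAP = 0.5357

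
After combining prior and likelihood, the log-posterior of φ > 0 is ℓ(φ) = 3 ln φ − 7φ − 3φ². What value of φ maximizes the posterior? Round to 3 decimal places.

ℓ'(φ) = 3/φ − 7 − 6φ. Setting this to zero and multiplying by φ: 6φ² + 7φ − 3 = 0.
φ = (−7 + √(7² + 4·6·3)) / (2·6) = (−7 + √121) / 12 = (−7 + 11)/12 = 1/3.
ℓ''(φ) = −3/φ² − 6 < 0, confirming a maximum.

φ̂_MAP = 0.333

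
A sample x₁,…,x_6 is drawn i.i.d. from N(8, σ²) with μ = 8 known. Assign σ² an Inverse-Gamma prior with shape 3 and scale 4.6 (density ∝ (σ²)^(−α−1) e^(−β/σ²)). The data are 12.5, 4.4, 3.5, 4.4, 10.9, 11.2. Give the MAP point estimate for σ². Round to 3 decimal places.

Sum of squared deviations about the known mean: SS = (12.5−8)² + (4.4−8)² + (3.5−8)² + (4.4−8)² + (10.9−8)² + (11.2−8)² = 85.07.
The Normal likelihood contributes (σ²)^(−n/2) exp(−SS/(2σ²)), so the posterior is Inverse-Gamma(α + n/2, β + SS/2) = Inverse-Gamma(6, 47.135).
The mode of Inverse-Gamma(a, b) is b/(a+1) = 47.135/7 ≈ 6.734.

σ̂²_MAP = 6.734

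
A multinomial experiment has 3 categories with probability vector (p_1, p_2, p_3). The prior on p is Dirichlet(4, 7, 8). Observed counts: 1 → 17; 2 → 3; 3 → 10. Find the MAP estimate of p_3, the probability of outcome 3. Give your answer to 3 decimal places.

MAP estimate: 0.370

The posterior is Dirichlet(αᵢ + nᵢ) = Dirichlet(21, 10, 18).
For a Dirichlet(a₁,…,a_K) with all aᵢ > 1, the mode has j-th component (aⱼ − 1)/(Σaᵢ − K).
Here Σaᵢ = 49 and K = 3, so p_3 = (18 − 1)/(49 − 3) = 17/46 ≈ 0.370.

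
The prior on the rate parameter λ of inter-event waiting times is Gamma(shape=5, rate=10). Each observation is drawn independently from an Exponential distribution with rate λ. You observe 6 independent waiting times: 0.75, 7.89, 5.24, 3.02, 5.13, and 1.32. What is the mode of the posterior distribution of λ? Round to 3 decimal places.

The Exponential(rate=λ) likelihood is ∝ λ^n e^(−λΣtᵢ). Here n = 6 and Σtᵢ = 0.75 + 7.89 + 5.24 + 3.02 + 5.13 + 1.32 = 23.35.
Posterior ∝ λ^4e^(−10λ) · λ^6e^(−23.35λ) = λ^10e^(−33.35λ), i.e. Gamma(11, 33.35).
Mode = (a−1)/b = 10/33.35 ≈ 0.300.

λ̂_MAP = 0.300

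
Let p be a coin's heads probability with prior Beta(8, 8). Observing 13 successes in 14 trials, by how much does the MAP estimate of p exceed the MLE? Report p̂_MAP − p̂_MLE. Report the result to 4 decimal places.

MAP − MLE = -0.2143

Posterior is Beta(21, 9); MAP = (21−1)/(30−2) = 20/28 ≈ 0.71429.
MLE ignores the prior: p̂_MLE = k/n = 13/14 ≈ 0.92857.
Difference = 20/28 − 13/14 = -3/14 ≈ -0.2143.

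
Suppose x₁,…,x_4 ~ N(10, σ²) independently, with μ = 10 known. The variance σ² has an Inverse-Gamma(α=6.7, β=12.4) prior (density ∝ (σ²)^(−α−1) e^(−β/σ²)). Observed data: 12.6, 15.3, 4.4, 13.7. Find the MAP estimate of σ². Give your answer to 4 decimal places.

σ̂²_MAP = 5.3969

Sum of squared deviations about the known mean: SS = (12.6−10)² + (15.3−10)² + (4.4−10)² + (13.7−10)² = 79.9.
The Normal likelihood contributes (σ²)^(−n/2) exp(−SS/(2σ²)), so the posterior is Inverse-Gamma(α + n/2, β + SS/2) = Inverse-Gamma(8.7, 52.35).
The mode of Inverse-Gamma(a, b) is b/(a+1) = 52.35/9.7 ≈ 5.3969.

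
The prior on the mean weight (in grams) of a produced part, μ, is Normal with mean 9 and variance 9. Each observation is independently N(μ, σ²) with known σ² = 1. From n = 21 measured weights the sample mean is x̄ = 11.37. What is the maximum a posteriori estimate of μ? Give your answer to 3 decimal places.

μ̂_MAP = 11.358

n = 21, x̄ = 11.37.
For a Normal prior and Normal likelihood with known variance, the posterior is Normal; its mode equals its mean, the precision-weighted average.
Prior precision 1/σ₀² = 1/9; data precision n/σ² = 21/1 = 21.
μ̂ = ((1/9)·9 + 21·11.37) / (1/9 + 21) = 239.77/(190/9) = 215793/19000 ≈ 11.358.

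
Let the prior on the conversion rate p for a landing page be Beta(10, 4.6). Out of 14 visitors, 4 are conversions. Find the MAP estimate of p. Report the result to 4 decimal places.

Prior: Beta(10, 4.6).
Data: 4 successes in 14 trials. The binomial likelihood contributes p^4(1−p)^10, so the posterior is Beta(10+4, 4.6+10) = Beta(14, 14.6).
For Beta(a, b) with a, b > 1 the mode is (a−1)/(a+b−2) = 13/26.6 ≈ 0.4887.

p̂_MAP = 0.4887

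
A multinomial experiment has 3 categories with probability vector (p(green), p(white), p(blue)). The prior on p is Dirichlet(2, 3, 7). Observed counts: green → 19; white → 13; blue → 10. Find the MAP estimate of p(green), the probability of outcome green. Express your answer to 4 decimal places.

MAP estimate of p(green) = 0.3922

The posterior is Dirichlet(αᵢ + nᵢ) = Dirichlet(21, 16, 17).
For a Dirichlet(a₁,…,a_K) with all aᵢ > 1, the mode has j-th component (aⱼ − 1)/(Σaᵢ − K).
Here Σaᵢ = 54 and K = 3, so p(green) = (21 − 1)/(54 − 3) = 20/51 ≈ 0.3922.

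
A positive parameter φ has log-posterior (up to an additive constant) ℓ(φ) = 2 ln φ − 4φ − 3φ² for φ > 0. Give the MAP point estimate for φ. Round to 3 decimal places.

φ̂_MAP = 0.333

ℓ'(φ) = 2/φ − 4 − 6φ. Setting this to zero and multiplying by φ: 6φ² + 4φ − 2 = 0.
φ = (−4 + √(4² + 4·6·2)) / (2·6) = (−4 + √64) / 12 = (−4 + 8)/12 = 1/3.
ℓ''(φ) = −2/φ² − 6 < 0, confirming a maximum.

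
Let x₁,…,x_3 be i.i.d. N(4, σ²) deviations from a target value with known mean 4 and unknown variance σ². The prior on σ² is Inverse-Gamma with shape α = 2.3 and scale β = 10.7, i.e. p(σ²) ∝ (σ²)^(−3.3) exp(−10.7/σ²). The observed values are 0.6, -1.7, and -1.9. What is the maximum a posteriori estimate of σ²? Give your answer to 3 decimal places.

Sum of squared deviations about the known mean: SS = (0.6−4)² + (-1.7−4)² + (-1.9−4)² = 78.86.
The Normal likelihood contributes (σ²)^(−n/2) exp(−SS/(2σ²)), so the posterior is Inverse-Gamma(α + n/2, β + SS/2) = Inverse-Gamma(3.8, 50.13).
The mode of Inverse-Gamma(a, b) is b/(a+1) = 50.13/4.8 ≈ 10.444.

σ̂²_MAP = 10.444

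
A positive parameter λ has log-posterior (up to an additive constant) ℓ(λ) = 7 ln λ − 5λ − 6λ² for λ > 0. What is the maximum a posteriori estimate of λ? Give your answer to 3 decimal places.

ℓ'(λ) = 7/λ − 5 − 12λ. Setting this to zero and multiplying by λ: 12λ² + 5λ − 7 = 0.
λ = (−5 + √(5² + 4·12·7)) / (2·12) = (−5 + √361) / 24 = (−5 + 19)/24 = 7/12.
ℓ''(λ) = −7/λ² − 12 < 0, confirming a maximum.

λ̂_MAP = 0.583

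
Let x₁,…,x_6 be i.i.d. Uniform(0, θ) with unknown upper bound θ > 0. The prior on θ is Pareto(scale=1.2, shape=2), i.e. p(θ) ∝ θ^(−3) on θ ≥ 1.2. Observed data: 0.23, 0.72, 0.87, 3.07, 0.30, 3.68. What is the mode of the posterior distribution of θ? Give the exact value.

The Uniform(0, θ) likelihood is θ^(−n) for θ ≥ max(xᵢ), zero otherwise. Here max(xᵢ) = 3.68.
Posterior ∝ θ^(−3) · θ^(−6) = θ^(−9) on θ ≥ max(1.2, 3.68) = 3.68.
This density is strictly decreasing in θ, so the posterior mode lies at the lower boundary of the support.

θ̂_MAP = 3.68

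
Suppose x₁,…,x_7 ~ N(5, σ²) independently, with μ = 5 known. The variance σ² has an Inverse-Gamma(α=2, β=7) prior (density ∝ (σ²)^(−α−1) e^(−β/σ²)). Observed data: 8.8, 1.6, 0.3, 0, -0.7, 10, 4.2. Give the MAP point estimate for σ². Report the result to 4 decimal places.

σ̂²_MAP = 11.1708

Sum of squared deviations about the known mean: SS = (8.8−5)² + (1.6−5)² + (0.3−5)² + (0−5)² + (-0.7−5)² + (10−5)² + (4.2−5)² = 131.22.
The Normal likelihood contributes (σ²)^(−n/2) exp(−SS/(2σ²)), so the posterior is Inverse-Gamma(α + n/2, β + SS/2) = Inverse-Gamma(5.5, 72.61).
The mode of Inverse-Gamma(a, b) is b/(a+1) = 72.61/6.5 ≈ 11.1708.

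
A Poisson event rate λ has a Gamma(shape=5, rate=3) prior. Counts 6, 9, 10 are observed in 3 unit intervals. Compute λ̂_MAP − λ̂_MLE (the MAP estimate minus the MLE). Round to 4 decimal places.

Σxᵢ = 25. Posterior is Gamma(30, 6); MAP = (30−1)/6 = 29/6 ≈ 4.83333.
MLE = x̄ = 25/3 ≈ 8.33333.
Difference = 29/6 − 25/3 = -7/2 ≈ -3.5000.

MAP − MLE = -3.5000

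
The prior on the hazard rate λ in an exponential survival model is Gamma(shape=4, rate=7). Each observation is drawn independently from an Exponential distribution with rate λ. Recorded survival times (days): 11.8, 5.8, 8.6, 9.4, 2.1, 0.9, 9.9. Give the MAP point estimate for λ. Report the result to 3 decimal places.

λ̂_MAP = 0.180

The Exponential(rate=λ) likelihood is ∝ λ^n e^(−λΣtᵢ). Here n = 7 and Σtᵢ = 11.8 + 5.8 + 8.6 + 9.4 + 2.1 + 0.9 + 9.9 = 48.5.
Posterior ∝ λ^3e^(−7λ) · λ^7e^(−48.5λ) = λ^10e^(−55.5λ), i.e. Gamma(11, 55.5).
Mode = (a−1)/b = 10/55.5 ≈ 0.180.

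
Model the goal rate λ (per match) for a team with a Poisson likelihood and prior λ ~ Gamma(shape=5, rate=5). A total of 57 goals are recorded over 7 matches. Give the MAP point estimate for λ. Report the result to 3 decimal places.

λ̂_MAP = 5.083

Σxᵢ = 57, n = 7.
Posterior ∝ λ^4e^(−5λ) · λ^57e^(−7λ) = λ^61e^(−12λ), i.e. Gamma(shape=62, rate=12).
The mode of a Gamma(a, b) with a ≥ 1 (shape–rate) is (a−1)/b = 61/12 ≈ 5.083.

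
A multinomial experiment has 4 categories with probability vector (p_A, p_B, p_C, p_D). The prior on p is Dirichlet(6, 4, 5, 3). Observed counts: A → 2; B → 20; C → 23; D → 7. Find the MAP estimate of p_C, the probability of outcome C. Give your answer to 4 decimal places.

The posterior is Dirichlet(αᵢ + nᵢ) = Dirichlet(8, 24, 28, 10).
For a Dirichlet(a₁,…,a_K) with all aᵢ > 1, the mode has j-th component (aⱼ − 1)/(Σaᵢ − K).
Here Σaᵢ = 70 and K = 4, so p_C = (28 − 1)/(70 − 4) = 27/66 ≈ 0.4091.

MAP estimate of p_C = 0.4091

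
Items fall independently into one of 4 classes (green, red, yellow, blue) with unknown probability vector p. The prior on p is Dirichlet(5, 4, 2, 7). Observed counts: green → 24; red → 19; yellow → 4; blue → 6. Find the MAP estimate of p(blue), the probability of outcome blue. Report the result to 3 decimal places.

The posterior is Dirichlet(αᵢ + nᵢ) = Dirichlet(29, 23, 6, 13).
For a Dirichlet(a₁,…,a_K) with all aᵢ > 1, the mode has j-th component (aⱼ − 1)/(Σaᵢ − K).
Here Σaᵢ = 71 and K = 4, so p(blue) = (13 − 1)/(71 − 4) = 12/67 ≈ 0.179.

MAP estimate of p(blue) = 0.179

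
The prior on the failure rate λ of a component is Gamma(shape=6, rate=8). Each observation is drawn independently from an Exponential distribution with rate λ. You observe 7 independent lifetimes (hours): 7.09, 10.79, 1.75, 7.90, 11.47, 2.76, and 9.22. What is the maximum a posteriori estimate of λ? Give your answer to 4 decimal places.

The Exponential(rate=λ) likelihood is ∝ λ^n e^(−λΣtᵢ). Here n = 7 and Σtᵢ = 7.09 + 10.79 + 1.75 + 7.90 + 11.47 + 2.76 + 9.22 = 50.98.
Posterior ∝ λ^5e^(−8λ) · λ^7e^(−50.98λ) = λ^12e^(−58.98λ), i.e. Gamma(13, 58.98).
Mode = (a−1)/b = 12/58.98 ≈ 0.2035.

λ̂_MAP = 0.2035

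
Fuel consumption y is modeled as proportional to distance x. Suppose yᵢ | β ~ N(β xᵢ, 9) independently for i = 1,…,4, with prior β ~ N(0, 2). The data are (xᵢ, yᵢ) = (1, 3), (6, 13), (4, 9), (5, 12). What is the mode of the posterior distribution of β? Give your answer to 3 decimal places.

β̂_MAP = 2.145

log p(β | y) = −Σ(yᵢ − βxᵢ)²/(2·9) − β²/(2·2) + const.
Setting the derivative to zero: Σxᵢ(yᵢ − βxᵢ)/9 − β/2 = 0, so β = Σxᵢyᵢ / (Σxᵢ² + σ²/τ²).
Σxᵢyᵢ = 1·3 + 6·13 + 4·9 + 5·12 = 177; Σxᵢ² = 78; σ²/τ² = 4.5.
β̂_MAP = 177 / (78 + 4.5) = 177/82.5 ≈ 2.145.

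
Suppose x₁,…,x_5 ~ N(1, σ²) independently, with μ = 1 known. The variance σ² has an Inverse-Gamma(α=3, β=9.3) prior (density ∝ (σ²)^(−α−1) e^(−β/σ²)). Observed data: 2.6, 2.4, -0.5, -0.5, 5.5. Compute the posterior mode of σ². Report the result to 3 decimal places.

Sum of squared deviations about the known mean: SS = (2.6−1)² + (2.4−1)² + (-0.5−1)² + (-0.5−1)² + (5.5−1)² = 29.27.
The Normal likelihood contributes (σ²)^(−n/2) exp(−SS/(2σ²)), so the posterior is Inverse-Gamma(α + n/2, β + SS/2) = Inverse-Gamma(5.5, 23.935).
The mode of Inverse-Gamma(a, b) is b/(a+1) = 23.935/6.5 ≈ 3.682.

σ̂²_MAP = 3.682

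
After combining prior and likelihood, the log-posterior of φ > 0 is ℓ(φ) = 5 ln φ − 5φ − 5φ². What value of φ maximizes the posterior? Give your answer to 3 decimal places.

ℓ'(φ) = 5/φ − 5 − 10φ. Setting this to zero and multiplying by φ: 10φ² + 5φ − 5 = 0.
φ = (−5 + √(5² + 4·10·5)) / (2·10) = (−5 + √225) / 20 = (−5 + 15)/20 = 1/2.
ℓ''(φ) = −5/φ² − 10 < 0, confirming a maximum.

φ̂_MAP = 0.500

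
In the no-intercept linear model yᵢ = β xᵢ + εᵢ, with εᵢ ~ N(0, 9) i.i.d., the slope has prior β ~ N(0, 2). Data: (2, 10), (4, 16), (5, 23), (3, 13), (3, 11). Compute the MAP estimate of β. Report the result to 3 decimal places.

log p(β | y) = −Σ(yᵢ − βxᵢ)²/(2·9) − β²/(2·2) + const.
Setting the derivative to zero: Σxᵢ(yᵢ − βxᵢ)/9 − β/2 = 0, so β = Σxᵢyᵢ / (Σxᵢ² + σ²/τ²).
Σxᵢyᵢ = 2·10 + 4·16 + 5·23 + 3·13 + 3·11 = 271; Σxᵢ² = 63; σ²/τ² = 4.5.
β̂_MAP = 271 / (63 + 4.5) = 271/67.5 ≈ 4.015.

β̂_MAP = 4.015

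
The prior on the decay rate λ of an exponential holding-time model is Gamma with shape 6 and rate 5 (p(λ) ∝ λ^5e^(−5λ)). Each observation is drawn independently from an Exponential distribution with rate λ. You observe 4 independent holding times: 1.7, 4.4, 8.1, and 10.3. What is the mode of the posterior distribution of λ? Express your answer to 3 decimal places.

The Exponential(rate=λ) likelihood is ∝ λ^n e^(−λΣtᵢ). Here n = 4 and Σtᵢ = 1.7 + 4.4 + 8.1 + 10.3 = 24.5.
Posterior ∝ λ^5e^(−5λ) · λ^4e^(−24.5λ) = λ^9e^(−29.5λ), i.e. Gamma(10, 29.5).
Mode = (a−1)/b = 9/29.5 ≈ 0.305.

λ̂_MAP = 0.305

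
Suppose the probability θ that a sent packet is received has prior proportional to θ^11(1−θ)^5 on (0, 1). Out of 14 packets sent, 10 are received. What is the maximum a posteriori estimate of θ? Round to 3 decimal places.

The prior density ∝ θ^11(1−θ)^5 is the kernel of Beta(12, 6).
Data: 10 successes in 14 trials. The binomial likelihood contributes θ^10(1−θ)^4, so the posterior is Beta(12+10, 6+4) = Beta(22, 10).
For Beta(a, b) with a, b > 1 the mode is (a−1)/(a+b−2) = 21/30 ≈ 0.700.

θ̂_MAP = 0.700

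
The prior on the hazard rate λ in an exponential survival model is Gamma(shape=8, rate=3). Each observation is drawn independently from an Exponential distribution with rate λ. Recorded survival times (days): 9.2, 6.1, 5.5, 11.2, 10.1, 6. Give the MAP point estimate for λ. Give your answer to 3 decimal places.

The Exponential(rate=λ) likelihood is ∝ λ^n e^(−λΣtᵢ). Here n = 6 and Σtᵢ = 9.2 + 6.1 + 5.5 + 11.2 + 10.1 + 6 = 48.1.
Posterior ∝ λ^7e^(−3λ) · λ^6e^(−48.1λ) = λ^13e^(−51.1λ), i.e. Gamma(14, 51.1).
Mode = (a−1)/b = 13/51.1 ≈ 0.254.

λ̂_MAP = 0.254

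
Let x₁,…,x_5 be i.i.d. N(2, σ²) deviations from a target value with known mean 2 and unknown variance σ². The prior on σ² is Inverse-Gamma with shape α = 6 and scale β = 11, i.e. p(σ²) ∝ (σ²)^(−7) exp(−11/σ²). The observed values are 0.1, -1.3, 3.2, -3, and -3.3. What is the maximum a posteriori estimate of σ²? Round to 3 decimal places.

σ̂²_MAP = 4.791

Sum of squared deviations about the known mean: SS = (0.1−2)² + (-1.3−2)² + (3.2−2)² + (-3−2)² + (-3.3−2)² = 69.03.
The Normal likelihood contributes (σ²)^(−n/2) exp(−SS/(2σ²)), so the posterior is Inverse-Gamma(α + n/2, β + SS/2) = Inverse-Gamma(8.5, 45.515).
The mode of Inverse-Gamma(a, b) is b/(a+1) = 45.515/9.5 ≈ 4.791.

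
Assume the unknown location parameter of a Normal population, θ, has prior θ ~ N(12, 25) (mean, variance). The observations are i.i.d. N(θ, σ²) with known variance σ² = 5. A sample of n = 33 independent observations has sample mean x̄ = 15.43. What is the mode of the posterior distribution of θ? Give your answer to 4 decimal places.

n = 33, x̄ = 15.43.
For a Normal prior and Normal likelihood with known variance, the posterior is Normal; its mode equals its mean, the precision-weighted average.
Prior precision 1/σ₀² = 1/25 = 0.04; data precision n/σ² = 33/5 = 6.6.
θ̂ = (0.04·12 + 6.6·15.43) / (0.04 + 6.6) = 102.318/6.64 = 51159/3320 ≈ 15.4093.

θ̂_MAP = 15.4093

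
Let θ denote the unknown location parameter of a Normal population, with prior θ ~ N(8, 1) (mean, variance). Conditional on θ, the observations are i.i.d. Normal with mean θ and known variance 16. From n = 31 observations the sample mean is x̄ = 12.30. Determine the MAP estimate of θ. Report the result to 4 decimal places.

θ̂_MAP = 10.8362

n = 31, x̄ = 12.30.
For a Normal prior and Normal likelihood with known variance, the posterior is Normal; its mode equals its mean, the precision-weighted average.
Prior precision 1/σ₀² = 1/1 = 1; data precision n/σ² = 31/16 = 1.9375.
θ̂ = (1·8 + 1.9375·12.3) / (1 + 1.9375) = 31.83125/2.9375 = 5093/470 ≈ 10.8362.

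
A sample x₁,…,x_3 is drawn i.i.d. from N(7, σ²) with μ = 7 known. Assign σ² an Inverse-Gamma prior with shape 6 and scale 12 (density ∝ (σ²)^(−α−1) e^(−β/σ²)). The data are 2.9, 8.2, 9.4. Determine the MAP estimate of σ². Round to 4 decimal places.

Sum of squared deviations about the known mean: SS = (2.9−7)² + (8.2−7)² + (9.4−7)² = 24.01.
The Normal likelihood contributes (σ²)^(−n/2) exp(−SS/(2σ²)), so the posterior is Inverse-Gamma(α + n/2, β + SS/2) = Inverse-Gamma(7.5, 24.005).
The mode of Inverse-Gamma(a, b) is b/(a+1) = 24.005/8.5 ≈ 2.8241.

σ̂²_MAP = 2.8241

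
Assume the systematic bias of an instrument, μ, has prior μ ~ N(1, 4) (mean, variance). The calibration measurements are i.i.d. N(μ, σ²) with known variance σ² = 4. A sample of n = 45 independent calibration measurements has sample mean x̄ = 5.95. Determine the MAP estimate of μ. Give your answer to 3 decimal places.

μ̂_MAP = 5.842

n = 45, x̄ = 5.95.
For a Normal prior and Normal likelihood with known variance, the posterior is Normal; its mode equals its mean, the precision-weighted average.
Prior precision 1/σ₀² = 1/4 = 0.25; data precision n/σ² = 45/4 = 11.25.
μ̂ = (0.25·1 + 11.25·5.95) / (0.25 + 11.25) = 67.1875/11.5 = 1075/184 ≈ 5.842.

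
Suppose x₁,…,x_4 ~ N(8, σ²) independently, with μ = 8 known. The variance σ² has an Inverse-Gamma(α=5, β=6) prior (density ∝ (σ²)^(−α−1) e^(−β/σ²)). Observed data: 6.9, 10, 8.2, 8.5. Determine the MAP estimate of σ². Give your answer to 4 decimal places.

σ̂²_MAP = 1.0938

Sum of squared deviations about the known mean: SS = (6.9−8)² + (10−8)² + (8.2−8)² + (8.5−8)² = 5.5.
The Normal likelihood contributes (σ²)^(−n/2) exp(−SS/(2σ²)), so the posterior is Inverse-Gamma(α + n/2, β + SS/2) = Inverse-Gamma(7, 8.75).
The mode of Inverse-Gamma(a, b) is b/(a+1) = 8.75/8 ≈ 1.0938.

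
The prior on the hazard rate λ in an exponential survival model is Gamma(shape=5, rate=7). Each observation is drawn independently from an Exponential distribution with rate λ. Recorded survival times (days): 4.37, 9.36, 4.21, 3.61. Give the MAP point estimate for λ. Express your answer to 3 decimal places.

λ̂_MAP = 0.280

The Exponential(rate=λ) likelihood is ∝ λ^n e^(−λΣtᵢ). Here n = 4 and Σtᵢ = 4.37 + 9.36 + 4.21 + 3.61 = 21.55.
Posterior ∝ λ^4e^(−7λ) · λ^4e^(−21.55λ) = λ^8e^(−28.55λ), i.e. Gamma(9, 28.55).
Mode = (a−1)/b = 8/28.55 ≈ 0.280.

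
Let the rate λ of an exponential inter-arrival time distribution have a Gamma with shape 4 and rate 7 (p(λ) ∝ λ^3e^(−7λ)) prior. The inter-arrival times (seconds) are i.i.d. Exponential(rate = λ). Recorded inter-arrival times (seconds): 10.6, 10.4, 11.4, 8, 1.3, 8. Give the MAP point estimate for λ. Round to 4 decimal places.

λ̂_MAP = 0.1587

The Exponential(rate=λ) likelihood is ∝ λ^n e^(−λΣtᵢ). Here n = 6 and Σtᵢ = 10.6 + 10.4 + 11.4 + 8 + 1.3 + 8 = 49.7.
Posterior ∝ λ^3e^(−7λ) · λ^6e^(−49.7λ) = λ^9e^(−56.7λ), i.e. Gamma(10, 56.7).
Mode = (a−1)/b = 9/56.7 ≈ 0.1587.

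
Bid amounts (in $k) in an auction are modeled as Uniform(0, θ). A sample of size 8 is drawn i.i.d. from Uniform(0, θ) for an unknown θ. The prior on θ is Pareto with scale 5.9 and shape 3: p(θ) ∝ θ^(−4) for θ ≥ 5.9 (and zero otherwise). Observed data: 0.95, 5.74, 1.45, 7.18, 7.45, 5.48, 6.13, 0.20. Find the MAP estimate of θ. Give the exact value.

θ̂_MAP = 7.45

The Uniform(0, θ) likelihood is θ^(−n) for θ ≥ max(xᵢ), zero otherwise. Here max(xᵢ) = 7.45.
Posterior ∝ θ^(−4) · θ^(−8) = θ^(−12) on θ ≥ max(5.9, 7.45) = 7.45.
This density is strictly decreasing in θ, so the posterior mode lies at the lower boundary of the support.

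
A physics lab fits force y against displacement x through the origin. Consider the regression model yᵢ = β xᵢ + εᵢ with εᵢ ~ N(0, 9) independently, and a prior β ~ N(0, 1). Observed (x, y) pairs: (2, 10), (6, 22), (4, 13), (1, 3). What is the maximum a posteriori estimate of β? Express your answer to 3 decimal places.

log p(β | y) = −Σ(yᵢ − βxᵢ)²/(2·9) − β²/(2·1) + const.
Setting the derivative to zero: Σxᵢ(yᵢ − βxᵢ)/9 − β/1 = 0, so β = Σxᵢyᵢ / (Σxᵢ² + σ²/τ²).
Σxᵢyᵢ = 2·10 + 6·22 + 4·13 + 1·3 = 207; Σxᵢ² = 57; σ²/τ² = 9.
β̂_MAP = 207 / (57 + 9) = 207/66 ≈ 3.136.

β̂_MAP = 3.136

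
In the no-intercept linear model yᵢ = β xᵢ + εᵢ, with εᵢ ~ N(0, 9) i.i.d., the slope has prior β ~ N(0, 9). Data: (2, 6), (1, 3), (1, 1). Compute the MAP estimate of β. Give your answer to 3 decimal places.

log p(β | y) = −Σ(yᵢ − βxᵢ)²/(2·9) − β²/(2·9) + const.
Setting the derivative to zero: Σxᵢ(yᵢ − βxᵢ)/9 − β/9 = 0, so β = Σxᵢyᵢ / (Σxᵢ² + σ²/τ²).
Σxᵢyᵢ = 2·6 + 1·3 + 1·1 = 16; Σxᵢ² = 6; σ²/τ² = 1.
β̂_MAP = 16 / (6 + 1) = 16/7 ≈ 2.286.

β̂_MAP = 2.286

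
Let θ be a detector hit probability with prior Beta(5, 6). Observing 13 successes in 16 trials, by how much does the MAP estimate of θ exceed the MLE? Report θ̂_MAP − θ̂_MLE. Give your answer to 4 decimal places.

MAP − MLE = -0.1325

Posterior is Beta(18, 9); MAP = (18−1)/(27−2) = 17/25 ≈ 0.68000.
MLE ignores the prior: θ̂_MLE = k/n = 13/16 ≈ 0.81250.
Difference = 17/25 − 13/16 = -53/400 ≈ -0.1325.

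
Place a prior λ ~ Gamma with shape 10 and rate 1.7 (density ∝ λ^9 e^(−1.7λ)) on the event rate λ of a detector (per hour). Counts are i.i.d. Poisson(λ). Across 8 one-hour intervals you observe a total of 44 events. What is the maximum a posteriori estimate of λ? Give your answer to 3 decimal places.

λ̂_MAP = 5.464

Σxᵢ = 44, n = 8.
Posterior ∝ λ^9e^(−1.7λ) · λ^44e^(−8λ) = λ^53e^(−9.7λ), i.e. Gamma(shape=54, rate=9.7).
The mode of a Gamma(a, b) with a ≥ 1 (shape–rate) is (a−1)/b = 53/9.7 ≈ 5.464.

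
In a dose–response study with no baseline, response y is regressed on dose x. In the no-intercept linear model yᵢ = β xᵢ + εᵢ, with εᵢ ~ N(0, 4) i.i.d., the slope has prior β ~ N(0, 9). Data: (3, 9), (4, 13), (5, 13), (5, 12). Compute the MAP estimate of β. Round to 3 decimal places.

β̂_MAP = 2.704

log p(β | y) = −Σ(yᵢ − βxᵢ)²/(2·4) − β²/(2·9) + const.
Setting the derivative to zero: Σxᵢ(yᵢ − βxᵢ)/4 − β/9 = 0, so β = Σxᵢyᵢ / (Σxᵢ² + σ²/τ²).
Σxᵢyᵢ = 3·9 + 4·13 + 5·13 + 5·12 = 204; Σxᵢ² = 75; σ²/τ² = 4/9.
β̂_MAP = 204 / (75 + 4/9) = 204/(679/9) = 1836/679 ≈ 2.704.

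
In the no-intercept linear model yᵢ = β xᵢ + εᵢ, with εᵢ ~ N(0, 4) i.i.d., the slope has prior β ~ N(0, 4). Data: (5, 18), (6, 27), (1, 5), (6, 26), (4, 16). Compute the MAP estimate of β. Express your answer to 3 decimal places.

β̂_MAP = 4.148

log p(β | y) = −Σ(yᵢ − βxᵢ)²/(2·4) − β²/(2·4) + const.
Setting the derivative to zero: Σxᵢ(yᵢ − βxᵢ)/4 − β/4 = 0, so β = Σxᵢyᵢ / (Σxᵢ² + σ²/τ²).
Σxᵢyᵢ = 5·18 + 6·27 + 1·5 + 6·26 + 4·16 = 477; Σxᵢ² = 114; σ²/τ² = 1.
β̂_MAP = 477 / (114 + 1) = 477/115 ≈ 4.148.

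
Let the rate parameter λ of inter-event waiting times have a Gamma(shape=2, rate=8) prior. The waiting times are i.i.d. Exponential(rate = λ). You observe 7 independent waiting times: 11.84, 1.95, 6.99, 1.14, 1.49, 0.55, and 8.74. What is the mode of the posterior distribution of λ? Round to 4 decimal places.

The Exponential(rate=λ) likelihood is ∝ λ^n e^(−λΣtᵢ). Here n = 7 and Σtᵢ = 11.84 + 1.95 + 6.99 + 1.14 + 1.49 + 0.55 + 8.74 = 32.70.
Posterior ∝ λe^(−8λ) · λ^7e^(−32.70λ) = λ^8e^(−40.70λ), i.e. Gamma(9, 40.70).
Mode = (a−1)/b = 8/40.70 ≈ 0.1966.

λ̂_MAP = 0.1966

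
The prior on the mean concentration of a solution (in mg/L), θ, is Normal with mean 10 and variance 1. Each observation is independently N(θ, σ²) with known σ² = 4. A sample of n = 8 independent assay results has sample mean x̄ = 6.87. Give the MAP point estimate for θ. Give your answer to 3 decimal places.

n = 8, x̄ = 6.87.
For a Normal prior and Normal likelihood with known variance, the posterior is Normal; its mode equals its mean, the precision-weighted average.
Prior precision 1/σ₀² = 1/1 = 1; data precision n/σ² = 8/4 = 2.
θ̂ = (1·10 + 2·6.87) / (1 + 2) = 23.74/3 = 1187/150 ≈ 7.913.

θ̂_MAP = 7.913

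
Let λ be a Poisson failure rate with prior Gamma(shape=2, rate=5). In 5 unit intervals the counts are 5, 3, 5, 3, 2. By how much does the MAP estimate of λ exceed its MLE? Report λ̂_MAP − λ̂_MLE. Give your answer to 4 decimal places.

MAP − MLE = -1.7000

Σxᵢ = 18. Posterior is Gamma(20, 10); MAP = (20−1)/10 = 19/10 ≈ 1.90000.
MLE = x̄ = 18/5 ≈ 3.60000.
Difference = 19/10 − 18/5 = -17/10 ≈ -1.7000.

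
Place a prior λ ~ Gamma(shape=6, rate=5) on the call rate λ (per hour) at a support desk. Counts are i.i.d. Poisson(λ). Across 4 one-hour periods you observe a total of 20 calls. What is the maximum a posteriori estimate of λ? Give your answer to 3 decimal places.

λ̂_MAP = 2.778

Σxᵢ = 20, n = 4.
Posterior ∝ λ^5e^(−5λ) · λ^20e^(−4λ) = λ^25e^(−9λ), i.e. Gamma(shape=26, rate=9).
The mode of a Gamma(a, b) with a ≥ 1 (shape–rate) is (a−1)/b = 25/9 ≈ 2.778.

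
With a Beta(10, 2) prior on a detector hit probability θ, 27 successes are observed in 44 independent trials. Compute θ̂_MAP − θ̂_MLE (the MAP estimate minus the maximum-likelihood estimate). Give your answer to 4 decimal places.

Posterior is Beta(37, 19); MAP = (37−1)/(56−2) = 36/54 ≈ 0.66667.
MLE ignores the prior: θ̂_MLE = k/n = 27/44 ≈ 0.61364.
Difference = 36/54 − 27/44 = 7/132 ≈ 0.0530.

MAP − MLE = 0.0530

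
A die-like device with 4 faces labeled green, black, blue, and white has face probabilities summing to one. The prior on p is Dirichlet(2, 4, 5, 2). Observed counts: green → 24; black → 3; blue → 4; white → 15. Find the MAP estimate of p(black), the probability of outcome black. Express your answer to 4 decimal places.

MAP estimate of p(black) = 0.1091

The posterior is Dirichlet(αᵢ + nᵢ) = Dirichlet(26, 7, 9, 17).
For a Dirichlet(a₁,…,a_K) with all aᵢ > 1, the mode has j-th component (aⱼ − 1)/(Σaᵢ − K).
Here Σaᵢ = 59 and K = 4, so p(black) = (7 − 1)/(59 − 4) = 6/55 ≈ 0.1091.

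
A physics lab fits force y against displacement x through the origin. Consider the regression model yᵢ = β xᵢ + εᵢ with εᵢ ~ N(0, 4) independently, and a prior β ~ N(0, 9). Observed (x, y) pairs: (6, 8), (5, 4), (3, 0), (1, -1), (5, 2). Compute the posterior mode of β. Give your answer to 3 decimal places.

log p(β | y) = −Σ(yᵢ − βxᵢ)²/(2·4) − β²/(2·9) + const.
Setting the derivative to zero: Σxᵢ(yᵢ − βxᵢ)/4 − β/9 = 0, so β = Σxᵢyᵢ / (Σxᵢ² + σ²/τ²).
Σxᵢyᵢ = 6·8 + 5·4 + 3·0 + 1·(-1) + 5·2 = 77; Σxᵢ² = 96; σ²/τ² = 4/9.
β̂_MAP = 77 / (96 + 4/9) = 77/(868/9) = 99/124 ≈ 0.798.

β̂_MAP = 0.798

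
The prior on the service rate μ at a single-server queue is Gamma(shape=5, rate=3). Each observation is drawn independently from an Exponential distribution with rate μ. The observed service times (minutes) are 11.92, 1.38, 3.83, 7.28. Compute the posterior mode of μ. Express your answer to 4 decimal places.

The Exponential(rate=μ) likelihood is ∝ μ^n e^(−μΣtᵢ). Here n = 4 and Σtᵢ = 11.92 + 1.38 + 3.83 + 7.28 = 24.41.
Posterior ∝ μ^4e^(−3μ) · μ^4e^(−24.41μ) = μ^8e^(−27.41μ), i.e. Gamma(9, 27.41).
Mode = (a−1)/b = 8/27.41 ≈ 0.2919.

μ̂_MAP = 0.2919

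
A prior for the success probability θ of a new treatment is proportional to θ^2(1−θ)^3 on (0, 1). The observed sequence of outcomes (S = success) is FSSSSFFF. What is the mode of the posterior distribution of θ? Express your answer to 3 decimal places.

The prior density ∝ θ^2(1−θ)^3 is the kernel of Beta(3, 4).
Data: 4 successes in 8 trials (from the sequence). The binomial likelihood contributes θ^4(1−θ)^4, so the posterior is Beta(3+4, 4+4) = Beta(7, 8).
For Beta(a, b) with a, b > 1 the mode is (a−1)/(a+b−2) = 6/13 ≈ 0.462.

θ̂_MAP = 0.462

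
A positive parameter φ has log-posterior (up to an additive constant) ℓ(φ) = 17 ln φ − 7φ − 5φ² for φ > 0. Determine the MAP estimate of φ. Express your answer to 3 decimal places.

φ̂_MAP = 1.000

ℓ'(φ) = 17/φ − 7 − 10φ. Setting this to zero and multiplying by φ: 10φ² + 7φ − 17 = 0.
φ = (−7 + √(7² + 4·10·17)) / (2·10) = (−7 + √729) / 20 = (−7 + 27)/20 = 1.
ℓ''(φ) = −17/φ² − 10 < 0, confirming a maximum.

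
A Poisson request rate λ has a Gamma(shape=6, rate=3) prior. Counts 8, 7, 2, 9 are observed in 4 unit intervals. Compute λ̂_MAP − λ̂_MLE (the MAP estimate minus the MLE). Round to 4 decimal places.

Σxᵢ = 26. Posterior is Gamma(32, 7); MAP = (32−1)/7 = 31/7 ≈ 4.42857.
MLE = x̄ = 26/4 ≈ 6.50000.
Difference = 31/7 − 26/4 = -29/14 ≈ -2.0714.

MAP − MLE = -2.0714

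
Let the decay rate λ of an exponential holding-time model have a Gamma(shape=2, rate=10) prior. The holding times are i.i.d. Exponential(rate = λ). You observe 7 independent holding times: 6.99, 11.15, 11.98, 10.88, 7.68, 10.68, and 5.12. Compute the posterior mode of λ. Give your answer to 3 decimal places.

The Exponential(rate=λ) likelihood is ∝ λ^n e^(−λΣtᵢ). Here n = 7 and Σtᵢ = 6.99 + 11.15 + 11.98 + 10.88 + 7.68 + 10.68 + 5.12 = 64.48.
Posterior ∝ λe^(−10λ) · λ^7e^(−64.48λ) = λ^8e^(−74.48λ), i.e. Gamma(9, 74.48).
Mode = (a−1)/b = 8/74.48 ≈ 0.107.

λ̂_MAP = 0.107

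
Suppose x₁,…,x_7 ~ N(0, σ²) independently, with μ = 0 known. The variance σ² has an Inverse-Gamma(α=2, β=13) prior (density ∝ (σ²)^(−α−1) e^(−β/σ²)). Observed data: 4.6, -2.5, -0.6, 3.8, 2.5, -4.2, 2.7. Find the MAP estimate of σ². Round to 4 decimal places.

Sum of squared deviations about the known mean: SS = (4.6−0)² + (-2.5−0)² + (-0.6−0)² + (3.8−0)² + (2.5−0)² + (-4.2−0)² + (2.7−0)² = 73.39.
The Normal likelihood contributes (σ²)^(−n/2) exp(−SS/(2σ²)), so the posterior is Inverse-Gamma(α + n/2, β + SS/2) = Inverse-Gamma(5.5, 49.695).
The mode of Inverse-Gamma(a, b) is b/(a+1) = 49.695/6.5 ≈ 7.6454.

σ̂²_MAP = 7.6454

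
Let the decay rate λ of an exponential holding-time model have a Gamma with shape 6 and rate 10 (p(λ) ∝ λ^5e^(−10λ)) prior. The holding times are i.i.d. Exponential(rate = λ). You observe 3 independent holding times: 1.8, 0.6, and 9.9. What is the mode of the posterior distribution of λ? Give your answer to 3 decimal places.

The Exponential(rate=λ) likelihood is ∝ λ^n e^(−λΣtᵢ). Here n = 3 and Σtᵢ = 1.8 + 0.6 + 9.9 = 12.3.
Posterior ∝ λ^5e^(−10λ) · λ^3e^(−12.3λ) = λ^8e^(−22.3λ), i.e. Gamma(9, 22.3).
Mode = (a−1)/b = 8/22.3 ≈ 0.359.

λ̂_MAP = 0.359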